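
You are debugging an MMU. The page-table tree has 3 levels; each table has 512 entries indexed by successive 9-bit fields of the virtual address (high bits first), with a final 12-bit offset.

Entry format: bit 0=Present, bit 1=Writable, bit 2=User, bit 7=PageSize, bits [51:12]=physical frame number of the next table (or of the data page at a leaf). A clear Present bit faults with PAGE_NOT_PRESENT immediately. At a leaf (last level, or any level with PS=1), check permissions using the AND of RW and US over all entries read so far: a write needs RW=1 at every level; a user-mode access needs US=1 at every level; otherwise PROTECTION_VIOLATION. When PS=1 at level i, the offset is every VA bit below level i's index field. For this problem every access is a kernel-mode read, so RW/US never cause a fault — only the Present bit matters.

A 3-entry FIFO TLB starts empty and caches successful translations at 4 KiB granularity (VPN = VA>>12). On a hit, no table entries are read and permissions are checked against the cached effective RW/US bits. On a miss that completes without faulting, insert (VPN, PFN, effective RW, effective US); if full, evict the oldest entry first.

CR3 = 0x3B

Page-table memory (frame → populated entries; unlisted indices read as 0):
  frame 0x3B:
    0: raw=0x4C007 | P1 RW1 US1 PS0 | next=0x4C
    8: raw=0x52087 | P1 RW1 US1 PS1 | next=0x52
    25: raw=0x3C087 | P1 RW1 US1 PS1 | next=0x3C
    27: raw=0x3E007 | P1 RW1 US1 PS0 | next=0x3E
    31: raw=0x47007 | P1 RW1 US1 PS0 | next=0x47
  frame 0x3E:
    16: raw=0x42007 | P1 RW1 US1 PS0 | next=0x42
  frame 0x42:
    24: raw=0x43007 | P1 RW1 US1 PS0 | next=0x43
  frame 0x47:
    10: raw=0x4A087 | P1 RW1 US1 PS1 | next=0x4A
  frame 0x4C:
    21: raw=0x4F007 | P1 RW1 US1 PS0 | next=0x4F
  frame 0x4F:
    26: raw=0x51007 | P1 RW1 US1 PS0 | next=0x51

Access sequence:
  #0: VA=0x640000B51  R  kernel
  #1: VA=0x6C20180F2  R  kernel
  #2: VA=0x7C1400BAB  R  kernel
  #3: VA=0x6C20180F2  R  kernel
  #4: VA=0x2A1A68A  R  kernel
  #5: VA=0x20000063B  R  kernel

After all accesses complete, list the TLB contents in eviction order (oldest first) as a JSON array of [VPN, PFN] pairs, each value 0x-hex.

Trace:
#0 VA=0x640000B51 (r,kernel):
  [0] read 0x3B idx=25: raw=0x3C087 flags P=1 W=1 U=1 S=1
  → PA=0x3CB51 (huge @L0)  (1 entries read)
#1 VA=0x6C20180F2 (r,kernel):
  [0] read 0x3B idx=27: raw=0x3E007 flags P=1 W=1 U=1 S=0
  [1] read 0x3E idx=16: raw=0x42007 flags P=1 W=1 U=1 S=0
  [2] read 0x42 idx=24: raw=0x43007 flags P=1 W=1 U=1 S=0
  → PA=0x430F2  (3 entries read)
#2 VA=0x7C1400BAB (r,kernel):
  [0] read 0x3B idx=31: raw=0x47007 flags P=1 W=1 U=1 S=0
  [1] read 0x47 idx=10: raw=0x4A087 flags P=1 W=1 U=1 S=1
  → PA=0x4ABAB (huge @L1)  (2 entries read)
#3 VA=0x6C20180F2 (r,kernel):
  TLB hit vpn=0x6C2018 → PA=0x430F2
#4 VA=0x2A1A68A (r,kernel):
  [0] read 0x3B idx=0: raw=0x4C007 flags P=1 W=1 U=1 S=0
  [1] read 0x4C idx=21: raw=0x4F007 flags P=1 W=1 U=1 S=0
  [2] read 0x4F idx=26: raw=0x51007 flags P=1 W=1 U=1 S=0
  → PA=0x5168A  (3 entries read)
#5 VA=0x20000063B (r,kernel):
  [0] read 0x3B idx=8: raw=0x52087 flags P=1 W=1 U=1 S=1
  → PA=0x5263B (huge @L0)  (1 entries read)

TLB: [["0x7C1400", "0x4A"], ["0x2A1A", "0x51"], ["0x200000", "0x52"]]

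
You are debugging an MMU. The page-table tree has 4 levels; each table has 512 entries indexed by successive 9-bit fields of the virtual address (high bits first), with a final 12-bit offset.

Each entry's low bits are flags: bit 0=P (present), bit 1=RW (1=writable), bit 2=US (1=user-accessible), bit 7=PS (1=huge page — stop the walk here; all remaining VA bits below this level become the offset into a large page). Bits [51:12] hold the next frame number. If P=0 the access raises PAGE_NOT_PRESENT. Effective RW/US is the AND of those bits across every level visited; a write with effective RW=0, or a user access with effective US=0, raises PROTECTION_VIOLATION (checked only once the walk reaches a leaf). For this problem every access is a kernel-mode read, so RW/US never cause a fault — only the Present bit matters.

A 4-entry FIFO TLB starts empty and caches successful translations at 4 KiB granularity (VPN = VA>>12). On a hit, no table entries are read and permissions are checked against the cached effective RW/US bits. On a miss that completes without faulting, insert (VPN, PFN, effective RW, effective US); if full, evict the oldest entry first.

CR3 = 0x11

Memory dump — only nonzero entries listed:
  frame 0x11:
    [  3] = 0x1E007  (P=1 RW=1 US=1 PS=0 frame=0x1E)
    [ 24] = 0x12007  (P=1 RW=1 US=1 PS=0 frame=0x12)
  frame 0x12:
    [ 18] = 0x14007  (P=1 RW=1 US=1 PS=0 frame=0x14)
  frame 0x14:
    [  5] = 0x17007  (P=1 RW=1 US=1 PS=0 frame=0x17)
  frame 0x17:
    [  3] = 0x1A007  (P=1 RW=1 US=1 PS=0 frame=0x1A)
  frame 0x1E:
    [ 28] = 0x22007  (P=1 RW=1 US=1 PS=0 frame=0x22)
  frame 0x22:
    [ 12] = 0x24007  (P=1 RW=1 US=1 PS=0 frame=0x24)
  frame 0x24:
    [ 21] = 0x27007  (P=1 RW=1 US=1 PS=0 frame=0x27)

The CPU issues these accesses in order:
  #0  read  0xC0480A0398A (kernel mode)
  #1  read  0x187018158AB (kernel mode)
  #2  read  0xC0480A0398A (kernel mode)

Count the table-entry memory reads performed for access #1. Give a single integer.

Trace:
#0 VA=0xC0480A0398A (r,kernel):
  lvl0: tbl 0x11, slot 24 ⇒ 0x12007 (P1/RW1/US1/PS0)
  lvl1: tbl 0x12, slot 18 ⇒ 0x14007 (P1/RW1/US1/PS0)
  lvl2: tbl 0x14, slot 5 ⇒ 0x17007 (P1/RW1/US1/PS0)
  lvl3: tbl 0x17, slot 3 ⇒ 0x1A007 (P1/RW1/US1/PS0)
  → PA=0x1A98A  (4 entries read)
#1 VA=0x187018158AB (r,kernel):
  lvl0: tbl 0x11, slot 3 ⇒ 0x1E007 (P1/RW1/US1/PS0)
  lvl1: tbl 0x1E, slot 28 ⇒ 0x22007 (P1/RW1/US1/PS0)
  lvl2: tbl 0x22, slot 12 ⇒ 0x24007 (P1/RW1/US1/PS0)
  lvl3: tbl 0x24, slot 21 ⇒ 0x27007 (P1/RW1/US1/PS0)
  → PA=0x278AB  (4 entries read)
#2 VA=0xC0480A0398A (r,kernel):
  TLB hit vpn=0xC0480A03 → PA=0x1A98A

Entries read for #1: 4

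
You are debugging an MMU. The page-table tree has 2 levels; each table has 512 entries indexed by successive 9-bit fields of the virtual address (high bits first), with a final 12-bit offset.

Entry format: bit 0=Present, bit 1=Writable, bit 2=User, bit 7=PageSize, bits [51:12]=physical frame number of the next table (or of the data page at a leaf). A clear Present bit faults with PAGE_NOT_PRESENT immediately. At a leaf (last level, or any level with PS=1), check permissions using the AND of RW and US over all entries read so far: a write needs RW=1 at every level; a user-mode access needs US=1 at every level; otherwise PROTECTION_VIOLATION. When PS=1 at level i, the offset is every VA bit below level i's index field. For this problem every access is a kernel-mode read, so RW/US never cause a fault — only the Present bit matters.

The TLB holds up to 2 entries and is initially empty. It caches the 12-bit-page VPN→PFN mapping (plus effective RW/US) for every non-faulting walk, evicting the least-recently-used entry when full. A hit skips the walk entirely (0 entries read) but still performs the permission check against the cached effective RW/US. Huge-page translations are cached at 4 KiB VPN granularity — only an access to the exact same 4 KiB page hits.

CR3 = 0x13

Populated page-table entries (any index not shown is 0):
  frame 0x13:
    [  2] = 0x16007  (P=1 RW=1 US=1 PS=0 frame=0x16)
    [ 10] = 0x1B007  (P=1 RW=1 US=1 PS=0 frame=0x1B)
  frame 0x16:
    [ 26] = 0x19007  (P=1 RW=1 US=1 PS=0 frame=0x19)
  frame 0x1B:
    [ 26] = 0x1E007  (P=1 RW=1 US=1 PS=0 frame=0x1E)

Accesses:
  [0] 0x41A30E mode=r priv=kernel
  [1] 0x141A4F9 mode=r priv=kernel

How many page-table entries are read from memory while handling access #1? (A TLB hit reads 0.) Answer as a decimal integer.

Walk each access:
#0 VA=0x41A30E (r,kernel):
  lvl0: tbl 0x13, slot 2 ⇒ 0x16007 (P1/RW1/US1/PS0)
  lvl1: tbl 0x16, slot 26 ⇒ 0x19007 (P1/RW1/US1/PS0)
  ✓ 0x1930E  — 2 lookups
#1 VA=0x141A4F9 (r,kernel):
  lvl0: tbl 0x13, slot 10 ⇒ 0x1B007 (P1/RW1/US1/PS0)
  lvl1: tbl 0x1B, slot 26 ⇒ 0x1E007 (P1/RW1/US1/PS0)
  ✓ 0x1E4F9  — 2 lookups

Entries read for #1: 2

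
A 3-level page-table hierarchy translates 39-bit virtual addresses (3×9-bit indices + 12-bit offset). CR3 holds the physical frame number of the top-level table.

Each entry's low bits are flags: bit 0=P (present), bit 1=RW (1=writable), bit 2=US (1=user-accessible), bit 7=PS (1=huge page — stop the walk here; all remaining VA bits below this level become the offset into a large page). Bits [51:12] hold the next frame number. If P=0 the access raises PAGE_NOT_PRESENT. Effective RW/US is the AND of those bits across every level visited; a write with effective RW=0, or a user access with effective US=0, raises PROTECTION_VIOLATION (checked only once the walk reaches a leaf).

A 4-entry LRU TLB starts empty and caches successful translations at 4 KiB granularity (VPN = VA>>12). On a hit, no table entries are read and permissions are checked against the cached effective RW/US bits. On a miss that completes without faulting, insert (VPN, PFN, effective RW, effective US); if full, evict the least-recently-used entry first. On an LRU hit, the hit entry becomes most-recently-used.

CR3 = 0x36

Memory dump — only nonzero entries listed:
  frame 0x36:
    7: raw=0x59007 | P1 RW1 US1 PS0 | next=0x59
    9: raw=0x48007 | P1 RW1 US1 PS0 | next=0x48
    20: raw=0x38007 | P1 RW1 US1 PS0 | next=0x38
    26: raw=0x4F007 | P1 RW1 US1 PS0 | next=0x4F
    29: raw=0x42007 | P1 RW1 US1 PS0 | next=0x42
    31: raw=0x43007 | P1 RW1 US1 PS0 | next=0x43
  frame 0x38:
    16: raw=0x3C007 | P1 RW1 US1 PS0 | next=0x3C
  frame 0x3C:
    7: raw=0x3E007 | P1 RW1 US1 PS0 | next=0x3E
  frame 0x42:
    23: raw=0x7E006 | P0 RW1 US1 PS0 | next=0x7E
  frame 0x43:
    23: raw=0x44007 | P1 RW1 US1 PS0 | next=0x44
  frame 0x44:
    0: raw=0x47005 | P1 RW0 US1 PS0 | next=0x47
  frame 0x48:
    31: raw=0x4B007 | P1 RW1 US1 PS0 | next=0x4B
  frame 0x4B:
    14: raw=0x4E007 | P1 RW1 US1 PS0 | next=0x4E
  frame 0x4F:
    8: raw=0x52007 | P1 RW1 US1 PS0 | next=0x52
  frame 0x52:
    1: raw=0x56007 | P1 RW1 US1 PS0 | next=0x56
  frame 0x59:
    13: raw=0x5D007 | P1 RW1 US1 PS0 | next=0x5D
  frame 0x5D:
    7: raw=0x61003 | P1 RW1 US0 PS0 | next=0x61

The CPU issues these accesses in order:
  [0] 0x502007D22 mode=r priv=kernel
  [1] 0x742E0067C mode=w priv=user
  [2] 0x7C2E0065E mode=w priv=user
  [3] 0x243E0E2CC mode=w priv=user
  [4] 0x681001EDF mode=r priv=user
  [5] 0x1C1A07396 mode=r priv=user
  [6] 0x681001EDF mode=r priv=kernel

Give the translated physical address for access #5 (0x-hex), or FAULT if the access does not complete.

Walk each access:
#0 VA=0x502007D22 (r,kernel):
  [0] read 0x36 idx=20: raw=0x38007 flags P=1 W=1 U=1 S=0
  [1] read 0x38 idx=16: raw=0x3C007 flags P=1 W=1 U=1 S=0
  [2] read 0x3C idx=7: raw=0x3E007 flags P=1 W=1 U=1 S=0
  ⇒ phys 0x3ED22  [3 reads]
#1 VA=0x742E0067C (w,user):
  [0] read 0x36 idx=29: raw=0x42007 flags P=1 W=1 U=1 S=0
  [1] read 0x42 idx=23: raw=0x7E006 flags P=0 W=1 U=1 S=0
  ⇒ fault: PAGE_NOT_PRESENT  — 2 lookups
#2 VA=0x7C2E0065E (w,user):
  [0] read 0x36 idx=31: raw=0x43007 flags P=1 W=1 U=1 S=0
  [1] read 0x43 idx=23: raw=0x44007 flags P=1 W=1 U=1 S=0
  [2] read 0x44 idx=0: raw=0x47005 flags P=1 W=0 U=1 S=0
  ⇒ fault: PROTECTION_VIOLATION  — 3 lookups
#3 VA=0x243E0E2CC (w,user):
  [0] read 0x36 idx=9: raw=0x48007 flags P=1 W=1 U=1 S=0
  [1] read 0x48 idx=31: raw=0x4B007 flags P=1 W=1 U=1 S=0
  [2] read 0x4B idx=14: raw=0x4E007 flags P=1 W=1 U=1 S=0
  ⇒ phys 0x4E2CC  [3 reads]
#4 VA=0x681001EDF (r,user):
  [0] read 0x36 idx=26: raw=0x4F007 flags P=1 W=1 U=1 S=0
  [1] read 0x4F idx=8: raw=0x52007 flags P=1 W=1 U=1 S=0
  [2] read 0x52 idx=1: raw=0x56007 flags P=1 W=1 U=1 S=0
  ⇒ phys 0x56EDF  [3 reads]
#5 VA=0x1C1A07396 (r,user):
  [0] read 0x36 idx=7: raw=0x59007 flags P=1 W=1 U=1 S=0
  [1] read 0x59 idx=13: raw=0x5D007 flags P=1 W=1 U=1 S=0
  [2] read 0x5D idx=7: raw=0x61003 flags P=1 W=1 U=0 S=0
  ⇒ fault: PROTECTION_VIOLATION  — 3 lookups
#6 VA=0x681001EDF (r,kernel):
  TLB hit vpn=0x681001 → PA=0x56EDF

Access #5 PA: FAULT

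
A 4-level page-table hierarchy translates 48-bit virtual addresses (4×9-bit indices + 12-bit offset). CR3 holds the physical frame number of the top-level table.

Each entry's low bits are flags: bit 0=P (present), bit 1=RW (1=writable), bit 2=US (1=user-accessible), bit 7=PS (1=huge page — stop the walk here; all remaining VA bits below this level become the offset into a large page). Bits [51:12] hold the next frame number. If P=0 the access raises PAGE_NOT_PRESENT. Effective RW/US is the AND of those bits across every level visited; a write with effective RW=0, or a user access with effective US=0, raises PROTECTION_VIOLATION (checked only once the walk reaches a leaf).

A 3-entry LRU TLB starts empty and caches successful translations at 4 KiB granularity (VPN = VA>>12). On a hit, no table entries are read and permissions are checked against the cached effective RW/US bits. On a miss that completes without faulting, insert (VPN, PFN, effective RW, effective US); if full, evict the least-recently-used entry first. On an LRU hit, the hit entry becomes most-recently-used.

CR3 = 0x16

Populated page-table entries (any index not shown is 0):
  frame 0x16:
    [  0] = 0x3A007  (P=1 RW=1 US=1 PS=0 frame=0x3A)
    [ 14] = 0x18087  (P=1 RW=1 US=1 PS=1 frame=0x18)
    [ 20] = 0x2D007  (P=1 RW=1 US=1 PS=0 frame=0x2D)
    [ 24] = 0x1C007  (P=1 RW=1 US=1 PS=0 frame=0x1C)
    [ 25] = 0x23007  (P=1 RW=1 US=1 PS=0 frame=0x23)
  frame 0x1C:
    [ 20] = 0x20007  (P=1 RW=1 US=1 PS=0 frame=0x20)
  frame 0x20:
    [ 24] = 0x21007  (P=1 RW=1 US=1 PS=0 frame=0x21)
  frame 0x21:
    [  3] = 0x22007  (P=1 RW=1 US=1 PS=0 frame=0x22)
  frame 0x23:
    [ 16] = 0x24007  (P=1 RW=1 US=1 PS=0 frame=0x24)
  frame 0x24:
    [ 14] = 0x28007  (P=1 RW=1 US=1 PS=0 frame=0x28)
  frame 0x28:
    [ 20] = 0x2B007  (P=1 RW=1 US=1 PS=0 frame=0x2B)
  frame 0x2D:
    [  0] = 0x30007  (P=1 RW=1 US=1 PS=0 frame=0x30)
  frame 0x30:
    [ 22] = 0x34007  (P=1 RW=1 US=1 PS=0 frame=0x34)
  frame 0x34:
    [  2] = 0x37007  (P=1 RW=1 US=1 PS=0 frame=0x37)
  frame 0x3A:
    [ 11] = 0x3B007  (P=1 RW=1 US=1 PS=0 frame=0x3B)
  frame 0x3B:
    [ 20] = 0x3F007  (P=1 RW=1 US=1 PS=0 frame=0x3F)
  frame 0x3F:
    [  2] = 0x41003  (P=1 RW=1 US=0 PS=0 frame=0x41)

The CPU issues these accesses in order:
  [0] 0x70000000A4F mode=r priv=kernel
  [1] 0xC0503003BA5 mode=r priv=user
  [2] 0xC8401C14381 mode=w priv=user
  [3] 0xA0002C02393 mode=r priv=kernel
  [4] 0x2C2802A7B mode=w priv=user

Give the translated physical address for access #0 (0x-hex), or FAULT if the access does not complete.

Per-access translation:
#0 VA=0x70000000A4F (r,kernel):
  [0] read 0x16 idx=14: raw=0x18087 flags P=1 W=1 U=1 S=1
  → PA=0x18A4F (huge @L0)  (1 entries read)
#1 VA=0xC0503003BA5 (r,user):
  [0] read 0x16 idx=24: raw=0x1C007 flags P=1 W=1 U=1 S=0
  [1] read 0x1C idx=20: raw=0x20007 flags P=1 W=1 U=1 S=0
  [2] read 0x20 idx=24: raw=0x21007 flags P=1 W=1 U=1 S=0
  [3] read 0x21 idx=3: raw=0x22007 flags P=1 W=1 U=1 S=0
  → PA=0x22BA5  (4 entries read)
#2 VA=0xC8401C14381 (w,user):
  [0] read 0x16 idx=25: raw=0x23007 flags P=1 W=1 U=1 S=0
  [1] read 0x23 idx=16: raw=0x24007 flags P=1 W=1 U=1 S=0
  [2] read 0x24 idx=14: raw=0x28007 flags P=1 W=1 U=1 S=0
  [3] read 0x28 idx=20: raw=0x2B007 flags P=1 W=1 U=1 S=0
  → PA=0x2B381  (4 entries read)
#3 VA=0xA0002C02393 (r,kernel):
  [0] read 0x16 idx=20: raw=0x2D007 flags P=1 W=1 U=1 S=0
  [1] read 0x2D idx=0: raw=0x30007 flags P=1 W=1 U=1 S=0
  [2] read 0x30 idx=22: raw=0x34007 flags P=1 W=1 U=1 S=0
  [3] read 0x34 idx=2: raw=0x37007 flags P=1 W=1 U=1 S=0
  → PA=0x37393  (4 entries read)
#4 VA=0x2C2802A7B (w,user):
  [0] read 0x16 idx=0: raw=0x3A007 flags P=1 W=1 U=1 S=0
  [1] read 0x3A idx=11: raw=0x3B007 flags P=1 W=1 U=1 S=0
  [2] read 0x3B idx=20: raw=0x3F007 flags P=1 W=1 U=1 S=0
  [3] read 0x3F idx=2: raw=0x41003 flags P=1 W=1 U=0 S=0
  ✗ PROTECTION_VIOLATION  [4 reads]

Access #0 PA: 0x18A4F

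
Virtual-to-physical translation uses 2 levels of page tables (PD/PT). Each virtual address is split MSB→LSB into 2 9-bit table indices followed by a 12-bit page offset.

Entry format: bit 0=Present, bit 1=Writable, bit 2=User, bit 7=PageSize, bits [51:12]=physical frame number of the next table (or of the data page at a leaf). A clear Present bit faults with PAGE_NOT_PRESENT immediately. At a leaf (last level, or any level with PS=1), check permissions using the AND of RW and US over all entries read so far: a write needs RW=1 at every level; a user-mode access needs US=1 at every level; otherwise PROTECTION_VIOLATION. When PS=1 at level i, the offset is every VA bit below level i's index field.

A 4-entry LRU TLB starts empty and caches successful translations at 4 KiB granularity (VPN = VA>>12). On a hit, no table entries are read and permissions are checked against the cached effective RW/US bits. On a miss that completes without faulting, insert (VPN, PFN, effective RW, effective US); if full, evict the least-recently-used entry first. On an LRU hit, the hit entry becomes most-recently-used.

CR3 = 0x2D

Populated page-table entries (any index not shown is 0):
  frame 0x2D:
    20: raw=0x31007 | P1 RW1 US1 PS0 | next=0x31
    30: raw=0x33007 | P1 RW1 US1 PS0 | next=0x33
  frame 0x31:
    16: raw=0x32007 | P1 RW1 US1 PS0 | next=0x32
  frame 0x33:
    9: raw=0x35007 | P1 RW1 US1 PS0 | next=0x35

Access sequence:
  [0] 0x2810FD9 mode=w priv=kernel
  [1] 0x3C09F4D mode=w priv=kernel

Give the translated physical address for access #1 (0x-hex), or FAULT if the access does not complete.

Walk each access:
#0 VA=0x2810FD9 (w,kernel):
  lvl0: tbl 0x2D, slot 20 ⇒ 0x31007 (P1/RW1/US1/PS0)
  lvl1: tbl 0x31, slot 16 ⇒ 0x32007 (P1/RW1/US1/PS0)
  → PA=0x32FD9  (2 entries read)
#1 VA=0x3C09F4D (w,kernel):
  lvl0: tbl 0x2D, slot 30 ⇒ 0x33007 (P1/RW1/US1/PS0)
  lvl1: tbl 0x33, slot 9 ⇒ 0x35007 (P1/RW1/US1/PS0)
  → PA=0x35F4D  (2 entries read)

Access #1 PA: 0x35F4D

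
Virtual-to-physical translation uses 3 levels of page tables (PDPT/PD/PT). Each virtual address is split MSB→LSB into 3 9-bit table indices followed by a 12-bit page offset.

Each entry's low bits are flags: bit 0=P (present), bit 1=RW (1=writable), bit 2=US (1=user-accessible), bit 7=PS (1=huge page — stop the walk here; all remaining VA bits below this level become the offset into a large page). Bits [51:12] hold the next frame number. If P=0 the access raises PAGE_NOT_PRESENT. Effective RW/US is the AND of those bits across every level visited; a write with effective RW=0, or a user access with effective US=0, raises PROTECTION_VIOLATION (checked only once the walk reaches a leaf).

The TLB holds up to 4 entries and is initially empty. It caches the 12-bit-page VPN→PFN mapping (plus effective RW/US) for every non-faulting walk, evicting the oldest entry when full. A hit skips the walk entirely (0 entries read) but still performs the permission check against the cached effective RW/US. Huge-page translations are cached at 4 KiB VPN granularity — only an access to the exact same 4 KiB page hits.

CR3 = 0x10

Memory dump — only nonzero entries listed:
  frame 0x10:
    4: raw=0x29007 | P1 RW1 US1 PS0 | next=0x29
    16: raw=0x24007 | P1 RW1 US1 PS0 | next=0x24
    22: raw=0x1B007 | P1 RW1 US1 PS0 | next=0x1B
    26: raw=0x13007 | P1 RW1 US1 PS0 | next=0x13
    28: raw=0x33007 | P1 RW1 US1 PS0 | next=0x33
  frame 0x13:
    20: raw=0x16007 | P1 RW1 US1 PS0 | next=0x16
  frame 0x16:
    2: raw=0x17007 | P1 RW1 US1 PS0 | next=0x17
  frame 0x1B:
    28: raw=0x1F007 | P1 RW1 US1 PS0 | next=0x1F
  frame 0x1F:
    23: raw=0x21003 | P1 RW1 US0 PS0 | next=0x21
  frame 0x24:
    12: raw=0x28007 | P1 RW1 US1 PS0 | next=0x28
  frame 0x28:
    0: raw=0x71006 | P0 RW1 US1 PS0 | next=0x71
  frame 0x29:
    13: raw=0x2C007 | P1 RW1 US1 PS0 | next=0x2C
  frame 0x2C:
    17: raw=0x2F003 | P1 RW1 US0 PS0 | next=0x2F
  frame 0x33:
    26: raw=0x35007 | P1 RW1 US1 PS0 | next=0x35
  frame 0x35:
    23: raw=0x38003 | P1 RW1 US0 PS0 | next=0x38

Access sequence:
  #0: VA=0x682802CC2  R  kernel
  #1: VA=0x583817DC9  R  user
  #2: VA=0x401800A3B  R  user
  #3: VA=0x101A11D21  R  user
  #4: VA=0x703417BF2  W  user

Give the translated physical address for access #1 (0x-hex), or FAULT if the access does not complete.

Trace:
#0 VA=0x682802CC2 (r,kernel):
  [0] read 0x10 idx=26: raw=0x13007 flags P=1 W=1 U=1 S=0
  [1] read 0x13 idx=20: raw=0x16007 flags P=1 W=1 U=1 S=0
  [2] read 0x16 idx=2: raw=0x17007 flags P=1 W=1 U=1 S=0
  ⇒ phys 0x17CC2  [3 reads]
#1 VA=0x583817DC9 (r,user):
  [0] read 0x10 idx=22: raw=0x1B007 flags P=1 W=1 U=1 S=0
  [1] read 0x1B idx=28: raw=0x1F007 flags P=1 W=1 U=1 S=0
  [2] read 0x1F idx=23: raw=0x21003 flags P=1 W=1 U=0 S=0
  ⇒ fault: PROTECTION_VIOLATION  — 3 lookups
#2 VA=0x401800A3B (r,user):
  [0] read 0x10 idx=16: raw=0x24007 flags P=1 W=1 U=1 S=0
  [1] read 0x24 idx=12: raw=0x28007 flags P=1 W=1 U=1 S=0
  [2] read 0x28 idx=0: raw=0x71006 flags P=0 W=1 U=1 S=0
  ⇒ fault: PAGE_NOT_PRESENT  — 3 lookups
#3 VA=0x101A11D21 (r,user):
  [0] read 0x10 idx=4: raw=0x29007 flags P=1 W=1 U=1 S=0
  [1] read 0x29 idx=13: raw=0x2C007 flags P=1 W=1 U=1 S=0
  [2] read 0x2C idx=17: raw=0x2F003 flags P=1 W=1 U=0 S=0
  ⇒ fault: PROTECTION_VIOLATION  — 3 lookups
#4 VA=0x703417BF2 (w,user):
  [0] read 0x10 idx=28: raw=0x33007 flags P=1 W=1 U=1 S=0
  [1] read 0x33 idx=26: raw=0x35007 flags P=1 W=1 U=1 S=0
  [2] read 0x35 idx=23: raw=0x38003 flags P=1 W=1 U=0 S=0
  ⇒ fault: PROTECTION_VIOLATION  — 3 lookups

Access #1 PA: FAULT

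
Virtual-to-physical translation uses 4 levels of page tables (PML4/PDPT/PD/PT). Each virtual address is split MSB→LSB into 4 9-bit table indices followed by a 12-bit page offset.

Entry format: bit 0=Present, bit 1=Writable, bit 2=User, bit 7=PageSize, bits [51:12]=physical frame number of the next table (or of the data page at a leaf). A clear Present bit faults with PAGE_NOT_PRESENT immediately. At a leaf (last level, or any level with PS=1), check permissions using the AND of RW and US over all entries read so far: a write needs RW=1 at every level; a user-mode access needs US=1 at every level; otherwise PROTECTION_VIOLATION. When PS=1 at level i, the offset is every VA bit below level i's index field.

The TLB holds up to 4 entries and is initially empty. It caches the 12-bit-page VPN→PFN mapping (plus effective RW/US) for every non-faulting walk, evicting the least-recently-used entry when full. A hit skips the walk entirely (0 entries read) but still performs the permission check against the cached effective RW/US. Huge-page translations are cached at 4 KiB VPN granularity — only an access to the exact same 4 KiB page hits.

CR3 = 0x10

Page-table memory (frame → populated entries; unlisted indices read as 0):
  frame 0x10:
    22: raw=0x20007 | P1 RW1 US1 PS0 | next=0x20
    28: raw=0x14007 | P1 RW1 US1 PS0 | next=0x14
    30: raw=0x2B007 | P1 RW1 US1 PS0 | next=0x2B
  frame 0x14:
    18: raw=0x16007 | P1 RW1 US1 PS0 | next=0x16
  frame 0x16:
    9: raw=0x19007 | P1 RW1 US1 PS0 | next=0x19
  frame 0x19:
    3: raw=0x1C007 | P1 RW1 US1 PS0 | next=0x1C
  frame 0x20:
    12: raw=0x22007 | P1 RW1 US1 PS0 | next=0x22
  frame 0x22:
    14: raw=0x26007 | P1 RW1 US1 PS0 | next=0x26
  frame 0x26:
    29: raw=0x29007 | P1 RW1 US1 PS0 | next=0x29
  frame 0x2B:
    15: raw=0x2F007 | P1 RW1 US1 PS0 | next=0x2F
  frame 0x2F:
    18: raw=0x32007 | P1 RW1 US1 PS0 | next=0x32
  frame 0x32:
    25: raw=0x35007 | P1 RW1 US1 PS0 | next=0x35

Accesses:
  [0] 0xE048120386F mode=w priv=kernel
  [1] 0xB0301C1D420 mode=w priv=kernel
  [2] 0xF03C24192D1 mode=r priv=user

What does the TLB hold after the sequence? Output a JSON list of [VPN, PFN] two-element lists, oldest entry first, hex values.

Trace:
#0 VA=0xE048120386F (w,kernel):
  L0 @0x10[28] → 0x14007  P=1,RW=1,US=1,PS=0
  L1 @0x14[18] → 0x16007  P=1,RW=1,US=1,PS=0
  L2 @0x16[9] → 0x19007  P=1,RW=1,US=1,PS=0
  L3 @0x19[3] → 0x1C007  P=1,RW=1,US=1,PS=0
  ⇒ phys 0x1C86F  [4 reads]
#1 VA=0xB0301C1D420 (w,kernel):
  L0 @0x10[22] → 0x20007  P=1,RW=1,US=1,PS=0
  L1 @0x20[12] → 0x22007  P=1,RW=1,US=1,PS=0
  L2 @0x22[14] → 0x26007  P=1,RW=1,US=1,PS=0
  L3 @0x26[29] → 0x29007  P=1,RW=1,US=1,PS=0
  ⇒ phys 0x29420  [4 reads]
#2 VA=0xF03C24192D1 (r,user):
  L0 @0x10[30] → 0x2B007  P=1,RW=1,US=1,PS=0
  L1 @0x2B[15] → 0x2F007  P=1,RW=1,US=1,PS=0
  L2 @0x2F[18] → 0x32007  P=1,RW=1,US=1,PS=0
  L3 @0x32[25] → 0x35007  P=1,RW=1,US=1,PS=0
  ⇒ phys 0x352D1  [4 reads]

TLB: [["0xE0481203", "0x1C"], ["0xB0301C1D", "0x29"], ["0xF03C2419", "0x35"]]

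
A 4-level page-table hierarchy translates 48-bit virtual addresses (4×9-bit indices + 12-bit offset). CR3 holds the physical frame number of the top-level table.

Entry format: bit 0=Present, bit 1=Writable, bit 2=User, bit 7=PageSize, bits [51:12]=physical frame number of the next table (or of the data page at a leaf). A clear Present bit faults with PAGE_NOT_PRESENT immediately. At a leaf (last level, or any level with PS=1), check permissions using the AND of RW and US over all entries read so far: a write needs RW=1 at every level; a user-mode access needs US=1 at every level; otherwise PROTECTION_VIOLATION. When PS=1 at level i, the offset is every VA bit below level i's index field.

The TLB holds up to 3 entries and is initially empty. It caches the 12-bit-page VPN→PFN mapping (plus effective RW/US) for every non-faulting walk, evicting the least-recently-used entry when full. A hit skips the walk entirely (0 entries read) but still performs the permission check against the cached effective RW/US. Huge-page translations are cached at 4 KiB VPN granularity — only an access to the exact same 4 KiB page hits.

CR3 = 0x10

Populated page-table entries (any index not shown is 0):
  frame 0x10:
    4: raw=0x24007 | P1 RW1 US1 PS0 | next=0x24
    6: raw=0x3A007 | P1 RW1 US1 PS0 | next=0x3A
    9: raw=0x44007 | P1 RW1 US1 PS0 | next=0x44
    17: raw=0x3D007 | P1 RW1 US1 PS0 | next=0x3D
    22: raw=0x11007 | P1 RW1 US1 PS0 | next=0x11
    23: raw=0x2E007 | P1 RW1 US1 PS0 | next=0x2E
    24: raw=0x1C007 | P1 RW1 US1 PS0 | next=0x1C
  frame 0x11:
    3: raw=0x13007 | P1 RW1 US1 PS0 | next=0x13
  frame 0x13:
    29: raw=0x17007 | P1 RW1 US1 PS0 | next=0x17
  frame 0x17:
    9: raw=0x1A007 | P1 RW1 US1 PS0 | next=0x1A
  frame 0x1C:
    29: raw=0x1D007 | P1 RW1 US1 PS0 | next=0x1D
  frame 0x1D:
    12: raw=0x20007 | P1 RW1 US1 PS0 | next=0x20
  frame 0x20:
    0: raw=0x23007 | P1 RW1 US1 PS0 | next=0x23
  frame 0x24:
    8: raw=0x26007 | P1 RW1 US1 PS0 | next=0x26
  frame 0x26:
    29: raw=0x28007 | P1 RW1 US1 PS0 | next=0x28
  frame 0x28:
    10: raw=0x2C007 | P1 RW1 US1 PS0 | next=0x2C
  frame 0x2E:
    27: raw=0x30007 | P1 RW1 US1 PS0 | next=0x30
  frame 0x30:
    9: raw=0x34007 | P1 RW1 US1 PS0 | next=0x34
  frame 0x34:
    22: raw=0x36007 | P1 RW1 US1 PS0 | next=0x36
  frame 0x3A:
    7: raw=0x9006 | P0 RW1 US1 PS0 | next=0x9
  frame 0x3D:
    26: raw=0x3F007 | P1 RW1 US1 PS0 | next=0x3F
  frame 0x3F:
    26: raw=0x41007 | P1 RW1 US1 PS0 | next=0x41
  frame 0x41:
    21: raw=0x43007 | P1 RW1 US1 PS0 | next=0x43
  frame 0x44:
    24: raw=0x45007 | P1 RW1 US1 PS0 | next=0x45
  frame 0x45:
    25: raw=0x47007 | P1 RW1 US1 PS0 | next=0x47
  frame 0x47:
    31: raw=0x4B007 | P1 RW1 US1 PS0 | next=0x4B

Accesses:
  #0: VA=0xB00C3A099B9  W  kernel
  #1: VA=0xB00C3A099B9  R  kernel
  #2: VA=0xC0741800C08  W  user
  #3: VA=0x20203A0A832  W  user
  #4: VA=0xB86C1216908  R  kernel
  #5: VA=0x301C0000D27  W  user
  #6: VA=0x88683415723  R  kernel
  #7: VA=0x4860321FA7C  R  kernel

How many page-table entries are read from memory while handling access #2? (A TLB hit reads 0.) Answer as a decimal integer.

Trace:
#0 VA=0xB00C3A099B9 (w,kernel):
  L0 @0x10[22] → 0x11007  P=1,RW=1,US=1,PS=0
  L1 @0x11[3] → 0x13007  P=1,RW=1,US=1,PS=0
  L2 @0x13[29] → 0x17007  P=1,RW=1,US=1,PS=0
  L3 @0x17[9] → 0x1A007  P=1,RW=1,US=1,PS=0
  ✓ 0x1A9B9  — 4 lookups
#1 VA=0xB00C3A099B9 (r,kernel):
  TLB hit vpn=0xB00C3A09 → PA=0x1A9B9
#2 VA=0xC0741800C08 (w,user):
  L0 @0x10[24] → 0x1C007  P=1,RW=1,US=1,PS=0
  L1 @0x1C[29] → 0x1D007  P=1,RW=1,US=1,PS=0
  L2 @0x1D[12] → 0x20007  P=1,RW=1,US=1,PS=0
  L3 @0x20[0] → 0x23007  P=1,RW=1,US=1,PS=0
  ✓ 0x23C08  — 4 lookups
#3 VA=0x20203A0A832 (w,user):
  L0 @0x10[4] → 0x24007  P=1,RW=1,US=1,PS=0
  L1 @0x24[8] → 0x26007  P=1,RW=1,US=1,PS=0
  L2 @0x26[29] → 0x28007  P=1,RW=1,US=1,PS=0
  L3 @0x28[10] → 0x2C007  P=1,RW=1,US=1,PS=0
  ✓ 0x2C832  — 4 lookups
#4 VA=0xB86C1216908 (r,kernel):
  L0 @0x10[23] → 0x2E007  P=1,RW=1,US=1,PS=0
  L1 @0x2E[27] → 0x30007  P=1,RW=1,US=1,PS=0
  L2 @0x30[9] → 0x34007  P=1,RW=1,US=1,PS=0
  L3 @0x34[22] → 0x36007  P=1,RW=1,US=1,PS=0
  ✓ 0x36908  — 4 lookups
#5 VA=0x301C0000D27 (w,user):
  L0 @0x10[6] → 0x3A007  P=1,RW=1,US=1,PS=0
  L1 @0x3A[7] → 0x9006  P=0,RW=1,US=1,PS=0
  ✗ PAGE_NOT_PRESENT  [2 reads]
#6 VA=0x88683415723 (r,kernel):
  L0 @0x10[17] → 0x3D007  P=1,RW=1,US=1,PS=0
  L1 @0x3D[26] → 0x3F007  P=1,RW=1,US=1,PS=0
  L2 @0x3F[26] → 0x41007  P=1,RW=1,US=1,PS=0
  L3 @0x41[21] → 0x43007  P=1,RW=1,US=1,PS=0
  ✓ 0x43723  — 4 lookups
#7 VA=0x4860321FA7C (r,kernel):
  L0 @0x10[9] → 0x44007  P=1,RW=1,US=1,PS=0
  L1 @0x44[24] → 0x45007  P=1,RW=1,US=1,PS=0
  L2 @0x45[25] → 0x47007  P=1,RW=1,US=1,PS=0
  L3 @0x47[31] → 0x4B007  P=1,RW=1,US=1,PS=0
  ✓ 0x4BA7C  — 4 lookups

Entries read for #2: 4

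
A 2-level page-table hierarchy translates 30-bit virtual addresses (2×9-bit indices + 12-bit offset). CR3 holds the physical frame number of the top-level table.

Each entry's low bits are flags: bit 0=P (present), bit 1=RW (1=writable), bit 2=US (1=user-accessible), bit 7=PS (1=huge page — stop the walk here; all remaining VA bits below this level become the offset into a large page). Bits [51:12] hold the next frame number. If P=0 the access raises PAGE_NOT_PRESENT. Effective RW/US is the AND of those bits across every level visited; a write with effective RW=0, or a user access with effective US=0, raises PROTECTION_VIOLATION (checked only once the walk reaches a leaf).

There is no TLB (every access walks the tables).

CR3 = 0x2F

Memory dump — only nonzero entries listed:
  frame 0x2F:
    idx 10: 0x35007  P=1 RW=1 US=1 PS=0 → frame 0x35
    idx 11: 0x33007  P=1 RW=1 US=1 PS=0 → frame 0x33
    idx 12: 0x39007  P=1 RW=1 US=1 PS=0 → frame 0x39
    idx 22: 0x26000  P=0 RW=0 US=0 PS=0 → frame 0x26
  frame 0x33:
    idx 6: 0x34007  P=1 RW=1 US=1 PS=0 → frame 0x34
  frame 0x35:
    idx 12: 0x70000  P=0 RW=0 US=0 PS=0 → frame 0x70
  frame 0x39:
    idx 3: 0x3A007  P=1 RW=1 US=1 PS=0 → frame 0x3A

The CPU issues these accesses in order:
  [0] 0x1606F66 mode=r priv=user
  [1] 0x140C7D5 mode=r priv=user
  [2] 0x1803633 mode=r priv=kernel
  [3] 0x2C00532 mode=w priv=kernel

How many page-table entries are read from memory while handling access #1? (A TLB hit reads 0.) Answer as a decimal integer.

Walk each access:
#0 VA=0x1606F66 (r,user):
  [0] read 0x2F idx=11: raw=0x33007 flags P=1 W=1 U=1 S=0
  [1] read 0x33 idx=6: raw=0x34007 flags P=1 W=1 U=1 S=0
  ⇒ phys 0x34F66  [2 reads]
#1 VA=0x140C7D5 (r,user):
  [0] read 0x2F idx=10: raw=0x35007 flags P=1 W=1 U=1 S=0
  [1] read 0x35 idx=12: raw=0x70000 flags P=0 W=0 U=0 S=0
  → PAGE_NOT_PRESENT  (2 entries read)
#2 VA=0x1803633 (r,kernel):
  [0] read 0x2F idx=12: raw=0x39007 flags P=1 W=1 U=1 S=0
  [1] read 0x39 idx=3: raw=0x3A007 flags P=1 W=1 U=1 S=0
  ⇒ phys 0x3A633  [2 reads]
#3 VA=0x2C00532 (w,kernel):
  [0] read 0x2F idx=22: raw=0x26000 flags P=0 W=0 U=0 S=0
  → PAGE_NOT_PRESENT  (1 entries read)

Entries read for #1: 2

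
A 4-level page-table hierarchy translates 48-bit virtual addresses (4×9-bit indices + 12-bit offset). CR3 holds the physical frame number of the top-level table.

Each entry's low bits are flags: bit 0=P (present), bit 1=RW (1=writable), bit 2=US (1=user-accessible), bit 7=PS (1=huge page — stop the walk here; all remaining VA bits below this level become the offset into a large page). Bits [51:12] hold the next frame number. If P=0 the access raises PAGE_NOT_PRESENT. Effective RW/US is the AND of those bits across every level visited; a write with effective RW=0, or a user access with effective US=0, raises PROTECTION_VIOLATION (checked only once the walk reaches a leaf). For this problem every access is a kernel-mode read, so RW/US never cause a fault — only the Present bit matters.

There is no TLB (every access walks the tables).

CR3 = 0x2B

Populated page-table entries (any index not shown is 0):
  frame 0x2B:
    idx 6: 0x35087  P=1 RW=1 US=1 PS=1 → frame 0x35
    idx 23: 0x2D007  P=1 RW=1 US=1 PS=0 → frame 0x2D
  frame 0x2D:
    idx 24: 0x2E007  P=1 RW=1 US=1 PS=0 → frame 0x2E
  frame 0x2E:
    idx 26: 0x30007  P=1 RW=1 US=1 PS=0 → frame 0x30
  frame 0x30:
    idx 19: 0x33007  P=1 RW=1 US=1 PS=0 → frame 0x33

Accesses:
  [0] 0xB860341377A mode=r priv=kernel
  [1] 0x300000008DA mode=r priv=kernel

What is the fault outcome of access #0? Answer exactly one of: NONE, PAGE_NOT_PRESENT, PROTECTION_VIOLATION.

Trace:
#0 VA=0xB860341377A (r,kernel):
  [0] read 0x2B idx=23: raw=0x2D007 flags P=1 W=1 U=1 S=0
  [1] read 0x2D idx=24: raw=0x2E007 flags P=1 W=1 U=1 S=0
  [2] read 0x2E idx=26: raw=0x30007 flags P=1 W=1 U=1 S=0
  [3] read 0x30 idx=19: raw=0x33007 flags P=1 W=1 U=1 S=0
  ⇒ phys 0x3377A  [4 reads]
#1 VA=0x300000008DA (r,kernel):
  [0] read 0x2B idx=6: raw=0x35087 flags P=1 W=1 U=1 S=1
  ⇒ phys 0x358DA (huge @L0)  [1 reads]

Access #0 fault: NONE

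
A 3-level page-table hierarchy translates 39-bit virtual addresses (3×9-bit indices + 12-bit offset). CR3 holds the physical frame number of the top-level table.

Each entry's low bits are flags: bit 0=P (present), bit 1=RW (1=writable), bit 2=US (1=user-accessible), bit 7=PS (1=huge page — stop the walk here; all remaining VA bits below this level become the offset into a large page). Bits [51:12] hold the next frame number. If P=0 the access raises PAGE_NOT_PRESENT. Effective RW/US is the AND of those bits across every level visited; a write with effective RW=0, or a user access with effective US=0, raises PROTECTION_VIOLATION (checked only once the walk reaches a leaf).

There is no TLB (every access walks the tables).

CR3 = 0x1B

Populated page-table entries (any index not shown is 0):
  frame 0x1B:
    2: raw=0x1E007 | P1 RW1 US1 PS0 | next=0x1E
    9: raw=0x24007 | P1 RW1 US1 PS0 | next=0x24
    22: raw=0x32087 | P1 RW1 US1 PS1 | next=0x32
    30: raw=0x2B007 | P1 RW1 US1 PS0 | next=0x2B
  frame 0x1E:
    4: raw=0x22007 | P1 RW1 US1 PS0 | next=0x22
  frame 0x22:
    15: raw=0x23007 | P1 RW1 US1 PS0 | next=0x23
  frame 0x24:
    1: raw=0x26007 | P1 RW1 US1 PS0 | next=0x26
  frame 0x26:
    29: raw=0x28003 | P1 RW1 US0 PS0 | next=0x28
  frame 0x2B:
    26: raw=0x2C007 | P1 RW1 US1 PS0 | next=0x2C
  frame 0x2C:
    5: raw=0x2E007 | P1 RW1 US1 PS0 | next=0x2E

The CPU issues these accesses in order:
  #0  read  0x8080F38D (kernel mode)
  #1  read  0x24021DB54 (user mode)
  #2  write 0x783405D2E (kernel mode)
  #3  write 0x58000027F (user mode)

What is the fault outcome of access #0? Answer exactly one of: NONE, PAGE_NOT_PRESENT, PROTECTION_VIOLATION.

Trace:
#0 VA=0x8080F38D (r,kernel):
  L0 @0x1B[2] → 0x1E007  P=1,RW=1,US=1,PS=0
  L1 @0x1E[4] → 0x22007  P=1,RW=1,US=1,PS=0
  L2 @0x22[15] → 0x23007  P=1,RW=1,US=1,PS=0
  ⇒ phys 0x2338D  [3 reads]
#1 VA=0x24021DB54 (r,user):
  L0 @0x1B[9] → 0x24007  P=1,RW=1,US=1,PS=0
  L1 @0x24[1] → 0x26007  P=1,RW=1,US=1,PS=0
  L2 @0x26[29] → 0x28003  P=1,RW=1,US=0,PS=0
  → PROTECTION_VIOLATION  (3 entries read)
#2 VA=0x783405D2E (w,kernel):
  L0 @0x1B[30] → 0x2B007  P=1,RW=1,US=1,PS=0
  L1 @0x2B[26] → 0x2C007  P=1,RW=1,US=1,PS=0
  L2 @0x2C[5] → 0x2E007  P=1,RW=1,US=1,PS=0
  ⇒ phys 0x2ED2E  [3 reads]
#3 VA=0x58000027F (w,user):
  L0 @0x1B[22] → 0x32087  P=1,RW=1,US=1,PS=1
  ⇒ phys 0x3227F (huge @L0)  [1 reads]

Access #0 fault: NONE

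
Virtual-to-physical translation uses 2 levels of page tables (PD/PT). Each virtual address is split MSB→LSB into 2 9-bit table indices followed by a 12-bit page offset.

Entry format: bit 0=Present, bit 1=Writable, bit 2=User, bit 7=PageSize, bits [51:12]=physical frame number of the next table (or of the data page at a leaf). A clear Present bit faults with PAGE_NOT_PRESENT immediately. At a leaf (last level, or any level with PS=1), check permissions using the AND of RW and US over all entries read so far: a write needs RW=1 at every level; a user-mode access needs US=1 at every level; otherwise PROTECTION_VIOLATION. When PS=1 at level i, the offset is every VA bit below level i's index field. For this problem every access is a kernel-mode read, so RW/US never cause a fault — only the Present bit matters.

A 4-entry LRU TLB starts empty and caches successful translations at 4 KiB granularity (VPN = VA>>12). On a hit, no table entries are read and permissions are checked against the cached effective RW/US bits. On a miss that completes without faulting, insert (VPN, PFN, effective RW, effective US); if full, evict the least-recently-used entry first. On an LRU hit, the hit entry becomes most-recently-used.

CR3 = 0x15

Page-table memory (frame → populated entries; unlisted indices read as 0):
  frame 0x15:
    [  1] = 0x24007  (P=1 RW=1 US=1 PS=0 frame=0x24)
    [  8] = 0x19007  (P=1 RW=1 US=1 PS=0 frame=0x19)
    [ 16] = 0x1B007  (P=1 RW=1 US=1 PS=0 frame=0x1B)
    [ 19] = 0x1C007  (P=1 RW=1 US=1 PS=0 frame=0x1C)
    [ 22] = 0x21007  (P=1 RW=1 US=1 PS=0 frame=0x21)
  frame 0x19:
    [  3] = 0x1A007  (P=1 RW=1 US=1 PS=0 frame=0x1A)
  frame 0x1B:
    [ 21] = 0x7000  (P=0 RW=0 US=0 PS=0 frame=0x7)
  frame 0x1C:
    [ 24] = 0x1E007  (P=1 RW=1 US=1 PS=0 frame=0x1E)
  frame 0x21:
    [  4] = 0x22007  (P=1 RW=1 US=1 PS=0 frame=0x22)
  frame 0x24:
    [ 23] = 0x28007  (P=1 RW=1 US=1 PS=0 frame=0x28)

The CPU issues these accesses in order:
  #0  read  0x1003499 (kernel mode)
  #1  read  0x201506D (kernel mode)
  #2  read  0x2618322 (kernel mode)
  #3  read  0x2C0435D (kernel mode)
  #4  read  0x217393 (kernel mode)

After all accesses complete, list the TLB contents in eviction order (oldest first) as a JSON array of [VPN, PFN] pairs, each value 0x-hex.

Trace:
#0 VA=0x1003499 (r,kernel):
  lvl0: tbl 0x15, slot 8 ⇒ 0x19007 (P1/RW1/US1/PS0)
  lvl1: tbl 0x19, slot 3 ⇒ 0x1A007 (P1/RW1/US1/PS0)
  ⇒ phys 0x1A499  [2 reads]
#1 VA=0x201506D (r,kernel):
  lvl0: tbl 0x15, slot 16 ⇒ 0x1B007 (P1/RW1/US1/PS0)
  lvl1: tbl 0x1B, slot 21 ⇒ 0x7000 (P0/RW0/US0/PS0)
  ⇒ fault: PAGE_NOT_PRESENT  — 2 lookups
#2 VA=0x2618322 (r,kernel):
  lvl0: tbl 0x15, slot 19 ⇒ 0x1C007 (P1/RW1/US1/PS0)
  lvl1: tbl 0x1C, slot 24 ⇒ 0x1E007 (P1/RW1/US1/PS0)
  ⇒ phys 0x1E322  [2 reads]
#3 VA=0x2C0435D (r,kernel):
  lvl0: tbl 0x15, slot 22 ⇒ 0x21007 (P1/RW1/US1/PS0)
  lvl1: tbl 0x21, slot 4 ⇒ 0x22007 (P1/RW1/US1/PS0)
  ⇒ phys 0x2235D  [2 reads]
#4 VA=0x217393 (r,kernel):
  lvl0: tbl 0x15, slot 1 ⇒ 0x24007 (P1/RW1/US1/PS0)
  lvl1: tbl 0x24, slot 23 ⇒ 0x28007 (P1/RW1/US1/PS0)
  ⇒ phys 0x28393  [2 reads]

TLB: [["0x1003", "0x1A"], ["0x2618", "0x1E"], ["0x2C04", "0x22"], ["0x217", "0x28"]]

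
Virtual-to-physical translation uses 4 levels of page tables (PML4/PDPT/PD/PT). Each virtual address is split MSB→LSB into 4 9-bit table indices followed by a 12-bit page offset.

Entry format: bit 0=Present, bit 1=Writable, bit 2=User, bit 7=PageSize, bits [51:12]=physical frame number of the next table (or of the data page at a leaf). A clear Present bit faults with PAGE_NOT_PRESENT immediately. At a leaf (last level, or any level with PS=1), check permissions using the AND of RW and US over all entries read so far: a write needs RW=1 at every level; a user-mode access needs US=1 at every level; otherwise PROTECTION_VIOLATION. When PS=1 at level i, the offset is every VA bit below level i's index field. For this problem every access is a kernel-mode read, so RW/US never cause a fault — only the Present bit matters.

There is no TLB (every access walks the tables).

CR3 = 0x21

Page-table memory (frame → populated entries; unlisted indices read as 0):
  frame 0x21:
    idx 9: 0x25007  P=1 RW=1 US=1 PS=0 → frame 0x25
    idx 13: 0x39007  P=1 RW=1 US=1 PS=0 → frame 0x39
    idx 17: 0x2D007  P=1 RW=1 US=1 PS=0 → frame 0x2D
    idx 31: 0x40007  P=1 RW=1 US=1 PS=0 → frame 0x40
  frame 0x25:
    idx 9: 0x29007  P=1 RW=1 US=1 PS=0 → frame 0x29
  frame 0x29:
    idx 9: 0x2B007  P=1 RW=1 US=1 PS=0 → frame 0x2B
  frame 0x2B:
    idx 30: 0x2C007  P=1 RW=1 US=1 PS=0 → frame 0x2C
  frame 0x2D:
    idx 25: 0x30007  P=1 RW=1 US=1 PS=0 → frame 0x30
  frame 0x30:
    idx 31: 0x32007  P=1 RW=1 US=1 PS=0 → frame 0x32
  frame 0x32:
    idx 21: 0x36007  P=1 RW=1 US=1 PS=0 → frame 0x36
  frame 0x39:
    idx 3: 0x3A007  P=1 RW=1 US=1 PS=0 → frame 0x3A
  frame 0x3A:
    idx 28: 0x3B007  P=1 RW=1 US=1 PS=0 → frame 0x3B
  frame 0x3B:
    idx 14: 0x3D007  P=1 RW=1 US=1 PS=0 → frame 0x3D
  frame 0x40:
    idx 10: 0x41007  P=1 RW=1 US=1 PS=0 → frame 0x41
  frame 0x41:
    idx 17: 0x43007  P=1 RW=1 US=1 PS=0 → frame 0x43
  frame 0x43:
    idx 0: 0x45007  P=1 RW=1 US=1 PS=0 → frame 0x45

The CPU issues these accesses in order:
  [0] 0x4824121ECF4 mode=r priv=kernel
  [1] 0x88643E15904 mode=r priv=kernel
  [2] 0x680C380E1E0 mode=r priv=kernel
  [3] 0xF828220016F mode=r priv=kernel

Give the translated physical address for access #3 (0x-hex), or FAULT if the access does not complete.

Per-access translation:
#0 VA=0x4824121ECF4 (r,kernel):
  lvl0: tbl 0x21, slot 9 ⇒ 0x25007 (P1/RW1/US1/PS0)
  lvl1: tbl 0x25, slot 9 ⇒ 0x29007 (P1/RW1/US1/PS0)
  lvl2: tbl 0x29, slot 9 ⇒ 0x2B007 (P1/RW1/US1/PS0)
  lvl3: tbl 0x2B, slot 30 ⇒ 0x2C007 (P1/RW1/US1/PS0)
  ✓ 0x2CCF4  — 4 lookups
#1 VA=0x88643E15904 (r,kernel):
  lvl0: tbl 0x21, slot 17 ⇒ 0x2D007 (P1/RW1/US1/PS0)
  lvl1: tbl 0x2D, slot 25 ⇒ 0x30007 (P1/RW1/US1/PS0)
  lvl2: tbl 0x30, slot 31 ⇒ 0x32007 (P1/RW1/US1/PS0)
  lvl3: tbl 0x32, slot 21 ⇒ 0x36007 (P1/RW1/US1/PS0)
  ✓ 0x36904  — 4 lookups
#2 VA=0x680C380E1E0 (r,kernel):
  lvl0: tbl 0x21, slot 13 ⇒ 0x39007 (P1/RW1/US1/PS0)
  lvl1: tbl 0x39, slot 3 ⇒ 0x3A007 (P1/RW1/US1/PS0)
  lvl2: tbl 0x3A, slot 28 ⇒ 0x3B007 (P1/RW1/US1/PS0)
  lvl3: tbl 0x3B, slot 14 ⇒ 0x3D007 (P1/RW1/US1/PS0)
  ✓ 0x3D1E0  — 4 lookups
#3 VA=0xF828220016F (r,kernel):
  lvl0: tbl 0x21, slot 31 ⇒ 0x40007 (P1/RW1/US1/PS0)
  lvl1: tbl 0x40, slot 10 ⇒ 0x41007 (P1/RW1/US1/PS0)
  lvl2: tbl 0x41, slot 17 ⇒ 0x43007 (P1/RW1/US1/PS0)
  lvl3: tbl 0x43, slot 0 ⇒ 0x45007 (P1/RW1/US1/PS0)
  ✓ 0x4516F  — 4 lookups

Access #3 PA: 0x4516F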